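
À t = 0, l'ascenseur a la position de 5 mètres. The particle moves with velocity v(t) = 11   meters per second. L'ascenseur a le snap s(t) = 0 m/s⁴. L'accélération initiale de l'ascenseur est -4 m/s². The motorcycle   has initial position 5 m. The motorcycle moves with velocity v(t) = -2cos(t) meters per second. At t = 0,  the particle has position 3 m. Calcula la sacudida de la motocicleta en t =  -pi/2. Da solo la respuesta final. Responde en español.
En t = -pi/2, j = 0.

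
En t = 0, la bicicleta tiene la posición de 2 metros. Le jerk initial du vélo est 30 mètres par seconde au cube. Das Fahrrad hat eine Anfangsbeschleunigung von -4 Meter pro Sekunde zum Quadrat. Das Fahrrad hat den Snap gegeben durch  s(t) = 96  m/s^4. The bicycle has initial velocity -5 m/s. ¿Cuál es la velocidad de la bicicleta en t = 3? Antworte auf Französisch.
En partant du snap s(t) = 96, nous prenons 3 intégrales. La primitive du snap, avec j(0) = 30, donne le jerk: j(t) = 96·t + 30. La primitive du jerk, avec a(0) = -4, donne l'accélération: a(t) = 48·t^2 + 30·t - 4. L'intégrale de l'accélération est la vitesse. En utilisant v(0) = -5, nous obtenons v(t) = 16·t^3 + 15·t^2 - 4·t - 5. En utilisant v(t) = 16·t^3 + 15·t^2 - 4·t - 5 et en substituant t = 3, nous trouvons v = 550.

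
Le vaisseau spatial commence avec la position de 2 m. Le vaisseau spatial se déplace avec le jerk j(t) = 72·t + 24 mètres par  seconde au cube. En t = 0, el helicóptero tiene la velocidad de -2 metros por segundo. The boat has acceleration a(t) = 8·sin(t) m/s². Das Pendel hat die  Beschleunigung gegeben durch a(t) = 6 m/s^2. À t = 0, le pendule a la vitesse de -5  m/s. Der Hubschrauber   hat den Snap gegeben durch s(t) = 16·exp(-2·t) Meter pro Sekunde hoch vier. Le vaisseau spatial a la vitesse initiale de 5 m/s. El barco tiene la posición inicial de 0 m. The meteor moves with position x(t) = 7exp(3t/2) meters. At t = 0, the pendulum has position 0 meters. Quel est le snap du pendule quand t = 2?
Nous devons dériver notre équation de l'accélération a(t) = 6 2 fois. La dérivée de l'accélération donne le jerk: j(t) = 0. En prenant d/dt de j(t), nous trouvons s(t) = 0. En utilisant s(t) = 0 et en substituant t = 2, nous trouvons s = 0.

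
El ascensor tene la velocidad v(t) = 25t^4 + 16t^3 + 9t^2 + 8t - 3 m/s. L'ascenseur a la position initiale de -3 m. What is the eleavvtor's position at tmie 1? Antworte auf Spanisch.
Necesitamos integrar nuestra ecuación de la velocidad v(t) = 25·t^4 + 16·t^3 + 9·t^2 + 8·t - 3 1 vez. Tomando ∫v(t)dt y aplicando x(0) = -3, encontramos x(t) = 5·t^5 + 4·t^4 + 3·t^3 + 4·t^2 - 3·t - 3. Tenemos la posición x(t) = 5·t^5 + 4·t^4 + 3·t^3 + 4·t^2 - 3·t - 3. Sustituyendo t = 1: x(1) = 10.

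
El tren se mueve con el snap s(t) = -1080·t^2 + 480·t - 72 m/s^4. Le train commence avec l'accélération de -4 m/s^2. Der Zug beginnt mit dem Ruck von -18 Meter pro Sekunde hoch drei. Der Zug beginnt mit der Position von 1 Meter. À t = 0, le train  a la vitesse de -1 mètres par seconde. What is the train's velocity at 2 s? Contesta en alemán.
Um dies zu lösen, müssen wir 3 Integrale unserer Gleichung für den Snap s(t) = -1080·t^2 + 480·t - 72 finden. Die Stammfunktion von dem Snap ist der Ruck. Mit j(0) = -18 erhalten wir j(t) = -360·t^3 + 240·t^2 - 72·t - 18. Die Stammfunktion von dem Ruck ist die Beschleunigung. Mit a(0) = -4 erhalten wir a(t) = -90·t^4 + 80·t^3 - 36·t^2 - 18·t - 4. Das Integral von der Beschleunigung, mit v(0) = -1, ergibt die Geschwindigkeit: v(t) = -18·t^5 + 20·t^4 - 12·t^3 - 9·t^2 - 4·t - 1. Aus der Gleichung für die Geschwindigkeit v(t) = -18·t^5 + 20·t^4 - 12·t^3 - 9·t^2 - 4·t - 1, setzen wir t = 2 ein und erhalten v = -397.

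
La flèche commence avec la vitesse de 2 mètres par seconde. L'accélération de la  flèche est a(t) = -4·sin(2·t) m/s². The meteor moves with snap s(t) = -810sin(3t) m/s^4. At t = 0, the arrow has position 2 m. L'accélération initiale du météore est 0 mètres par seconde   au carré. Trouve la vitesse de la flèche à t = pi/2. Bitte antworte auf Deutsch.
Ausgehend von der Beschleunigung a(t) = -4·sin(2·t), nehmen wir 1 Stammfunktion. Das Integral von der Beschleunigung ist die Geschwindigkeit. Mit v(0) = 2 erhalten wir v(t) = 2·cos(2·t). Aus der Gleichung für die Geschwindigkeit v(t) = 2·cos(2·t), setzen wir t = pi/2 ein und erhalten v = -2.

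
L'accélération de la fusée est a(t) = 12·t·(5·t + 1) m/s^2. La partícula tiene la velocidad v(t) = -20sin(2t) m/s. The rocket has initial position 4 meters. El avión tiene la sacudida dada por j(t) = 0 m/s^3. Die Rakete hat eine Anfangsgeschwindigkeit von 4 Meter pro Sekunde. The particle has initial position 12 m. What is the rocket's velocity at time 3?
To find the answer, we compute 1 integral of a(t) = 12·t·(5·t + 1). Taking ∫a(t)dt and applying v(0) = 4, we find v(t) = 20·t^3 + 6·t^2 + 4. We have velocity v(t) = 20·t^3 + 6·t^2 + 4. Substituting t = 3: v(3) = 598.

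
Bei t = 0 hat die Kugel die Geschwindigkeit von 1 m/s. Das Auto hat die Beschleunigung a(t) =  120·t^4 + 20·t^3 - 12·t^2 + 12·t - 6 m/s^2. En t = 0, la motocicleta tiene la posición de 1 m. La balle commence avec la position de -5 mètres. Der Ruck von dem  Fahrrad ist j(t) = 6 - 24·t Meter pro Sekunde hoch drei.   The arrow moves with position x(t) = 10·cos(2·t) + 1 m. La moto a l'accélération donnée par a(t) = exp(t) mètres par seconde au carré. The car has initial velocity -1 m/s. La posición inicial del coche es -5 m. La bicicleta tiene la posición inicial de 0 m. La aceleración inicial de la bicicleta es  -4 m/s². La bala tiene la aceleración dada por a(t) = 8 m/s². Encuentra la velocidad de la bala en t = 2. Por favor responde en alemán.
Ausgehend von der Beschleunigung a(t) = 8, nehmen wir 1 Stammfunktion. Mit ∫a(t)dt und Anwendung von v(0) = 1, finden wir v(t) = 8·t + 1. Aus der Gleichung für die Geschwindigkeit v(t) = 8·t + 1, setzen wir t = 2 ein und erhalten v = 17.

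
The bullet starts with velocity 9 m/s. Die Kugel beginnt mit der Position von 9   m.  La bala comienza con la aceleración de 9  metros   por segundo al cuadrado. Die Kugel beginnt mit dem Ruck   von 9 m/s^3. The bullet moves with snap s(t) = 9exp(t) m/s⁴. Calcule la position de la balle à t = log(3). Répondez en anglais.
We must find the antiderivative of our snap equation s(t) = 9·exp(t) 4 times. Finding the integral of s(t) and using j(0) = 9: j(t) = 9·exp(t). Taking ∫j(t)dt and applying a(0) = 9, we find a(t) = 9·exp(t). Integrating acceleration and using the initial condition v(0) = 9, we get v(t) = 9·exp(t). Taking ∫v(t)dt and applying x(0) = 9, we find x(t) = 9·exp(t). We have position x(t) = 9·exp(t). Substituting t = log(3): x(log(3)) = 27.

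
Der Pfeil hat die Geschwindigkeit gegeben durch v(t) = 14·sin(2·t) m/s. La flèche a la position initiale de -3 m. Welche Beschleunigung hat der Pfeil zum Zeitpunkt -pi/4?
Wir müssen unsere Gleichung für die Geschwindigkeit v(t) = 14·sin(2·t) 1-mal ableiten. Mit d/dt von v(t) finden wir a(t) = 28·cos(2·t). Mit a(t) = 28·cos(2·t) und Einsetzen von t = -pi/4, finden wir a = 0.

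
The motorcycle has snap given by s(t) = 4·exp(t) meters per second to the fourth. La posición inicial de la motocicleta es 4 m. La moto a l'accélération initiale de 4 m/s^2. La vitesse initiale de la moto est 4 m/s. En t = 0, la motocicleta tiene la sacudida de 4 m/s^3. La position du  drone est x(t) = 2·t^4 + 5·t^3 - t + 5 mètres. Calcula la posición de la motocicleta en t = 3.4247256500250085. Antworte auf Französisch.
Pour résoudre ceci, nous devons prendre 4 primitives de notre équation du snap s(t) = 4·exp(t). La primitive du snap, avec j(0) = 4, donne le jerk: j(t) = 4·exp(t). En prenant ∫j(t)dt et en appliquant a(0) = 4, nous trouvons a(t) = 4·exp(t). L'intégrale de l'accélération, avec v(0) = 4, donne la vitesse: v(t) = 4·exp(t). En prenant ∫v(t)dt et en appliquant x(0) = 4, nous trouvons x(t) = 4·exp(t). Nous avons la position x(t) = 4·exp(t). En substituant t = 3.4247256500250085: x(3.4247256500250085) = 122.856869003060.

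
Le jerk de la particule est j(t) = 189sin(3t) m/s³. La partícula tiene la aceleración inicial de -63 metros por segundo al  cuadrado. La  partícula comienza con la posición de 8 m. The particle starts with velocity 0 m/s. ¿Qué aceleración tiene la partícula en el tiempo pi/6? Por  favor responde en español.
Necesitamos integrar nuestra ecuación de la sacudida j(t) = 189·sin(3·t) 1 vez. Tomando ∫j(t)dt y aplicando a(0) = -63, encontramos a(t) = -63·cos(3·t). Tenemos la aceleración a(t) = -63·cos(3·t). Sustituyendo t = pi/6: a(pi/6) = 0.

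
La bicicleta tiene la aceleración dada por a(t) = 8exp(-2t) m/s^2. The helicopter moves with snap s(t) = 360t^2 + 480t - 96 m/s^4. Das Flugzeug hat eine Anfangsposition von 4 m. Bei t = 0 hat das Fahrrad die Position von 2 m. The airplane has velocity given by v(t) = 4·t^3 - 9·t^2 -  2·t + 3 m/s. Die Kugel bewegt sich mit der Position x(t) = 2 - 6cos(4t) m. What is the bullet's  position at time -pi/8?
From the given position equation x(t) = 2 - 6·cos(4·t), we substitute t = -pi/8 to get x = 2.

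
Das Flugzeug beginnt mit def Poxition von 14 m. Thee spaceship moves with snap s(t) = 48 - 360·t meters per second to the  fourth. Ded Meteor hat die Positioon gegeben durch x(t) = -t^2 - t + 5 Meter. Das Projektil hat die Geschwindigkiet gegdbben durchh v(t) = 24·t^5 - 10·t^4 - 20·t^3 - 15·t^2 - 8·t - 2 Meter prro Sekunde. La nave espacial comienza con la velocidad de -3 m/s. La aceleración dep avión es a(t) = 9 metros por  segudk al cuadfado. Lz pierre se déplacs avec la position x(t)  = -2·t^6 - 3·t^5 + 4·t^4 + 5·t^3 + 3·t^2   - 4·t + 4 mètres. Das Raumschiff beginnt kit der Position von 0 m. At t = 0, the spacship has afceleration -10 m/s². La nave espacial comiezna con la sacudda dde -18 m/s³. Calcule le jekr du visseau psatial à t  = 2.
En partant du snap s(t) = 48 - 360·t, nous prenons 1 intégrale. La primitive du snap est le jerk. En utilisant j(0) = -18, nous obtenons j(t) = -180·t^2 + 48·t - 18. De l'équation du jerk j(t) = -180·t^2 + 48·t - 18, nous substituons t = 2 pour obtenir j = -642.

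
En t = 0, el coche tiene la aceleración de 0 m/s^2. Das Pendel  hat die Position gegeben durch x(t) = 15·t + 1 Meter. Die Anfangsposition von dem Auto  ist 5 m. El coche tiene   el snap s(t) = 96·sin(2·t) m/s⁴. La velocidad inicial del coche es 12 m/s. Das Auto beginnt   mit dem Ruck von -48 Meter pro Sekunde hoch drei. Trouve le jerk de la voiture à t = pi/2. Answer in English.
Starting from snap s(t) = 96·sin(2·t), we take 1 integral. Finding the integral of s(t) and using j(0) = -48: j(t) = -48·cos(2·t). We have jerk j(t) = -48·cos(2·t). Substituting t = pi/2: j(pi/2) = 48.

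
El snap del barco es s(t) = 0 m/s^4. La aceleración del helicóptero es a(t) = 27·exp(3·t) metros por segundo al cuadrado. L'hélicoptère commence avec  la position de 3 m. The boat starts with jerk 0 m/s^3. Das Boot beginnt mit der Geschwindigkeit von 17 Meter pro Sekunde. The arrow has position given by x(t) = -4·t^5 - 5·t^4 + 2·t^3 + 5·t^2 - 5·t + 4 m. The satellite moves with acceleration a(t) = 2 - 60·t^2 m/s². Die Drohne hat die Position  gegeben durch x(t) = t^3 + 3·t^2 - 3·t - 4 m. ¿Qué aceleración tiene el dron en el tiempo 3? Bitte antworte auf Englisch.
Starting from position x(t) = t^3 + 3·t^2 - 3·t - 4, we take 2 derivatives. Taking d/dt of x(t), we find v(t) = 3·t^2 + 6·t - 3. Differentiating velocity, we get acceleration: a(t) = 6·t + 6. Using a(t) = 6·t + 6 and substituting t = 3, we find a = 24.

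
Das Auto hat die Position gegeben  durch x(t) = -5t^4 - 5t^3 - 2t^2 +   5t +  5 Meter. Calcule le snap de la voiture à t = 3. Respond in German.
Um dies zu lösen, müssen wir 4 Ableitungen unserer Gleichung für die Position x(t) = -5·t^4 - 5·t^3 - 2·t^2 + 5·t + 5 nehmen. Durch Ableiten von der Position erhalten wir die Geschwindigkeit: v(t) = -20·t^3 - 15·t^2 - 4·t + 5. Die Ableitung von der Geschwindigkeit ergibt die Beschleunigung: a(t) = -60·t^2 - 30·t - 4. Durch Ableiten von der Beschleunigung erhalten wir den Ruck: j(t) = -120·t - 30. Die Ableitung von dem Ruck ergibt den Snap: s(t) = -120. Wir haben den Snap s(t) = -120. Durch Einsetzen von t = 3: s(3) = -120.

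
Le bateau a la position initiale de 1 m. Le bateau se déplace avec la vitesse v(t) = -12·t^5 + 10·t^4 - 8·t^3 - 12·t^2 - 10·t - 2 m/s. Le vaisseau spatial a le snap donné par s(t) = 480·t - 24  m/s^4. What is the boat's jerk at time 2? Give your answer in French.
Pour résoudre ceci, nous devons prendre 2 dérivées de notre équation de la vitesse v(t) = -12·t^5 + 10·t^4 - 8·t^3 - 12·t^2 - 10·t - 2. En prenant d/dt de v(t), nous trouvons a(t) = -60·t^4 + 40·t^3 - 24·t^2 - 24·t - 10. La dérivée de l'accélération donne le jerk: j(t) = -240·t^3 + 120·t^2 - 48·t - 24. De l'équation du jerk j(t) = -240·t^3 + 120·t^2 - 48·t - 24, nous substituons t = 2 pour obtenir j = -1560.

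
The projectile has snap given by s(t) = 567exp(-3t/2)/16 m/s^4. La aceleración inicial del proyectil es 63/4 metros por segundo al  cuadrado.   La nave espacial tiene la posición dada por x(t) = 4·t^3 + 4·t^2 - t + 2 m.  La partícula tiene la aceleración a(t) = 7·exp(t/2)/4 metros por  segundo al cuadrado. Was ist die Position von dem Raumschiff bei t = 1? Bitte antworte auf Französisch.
En utilisant x(t) = 4·t^3 + 4·t^2 - t + 2 et en substituant t = 1, nous trouvons x = 9.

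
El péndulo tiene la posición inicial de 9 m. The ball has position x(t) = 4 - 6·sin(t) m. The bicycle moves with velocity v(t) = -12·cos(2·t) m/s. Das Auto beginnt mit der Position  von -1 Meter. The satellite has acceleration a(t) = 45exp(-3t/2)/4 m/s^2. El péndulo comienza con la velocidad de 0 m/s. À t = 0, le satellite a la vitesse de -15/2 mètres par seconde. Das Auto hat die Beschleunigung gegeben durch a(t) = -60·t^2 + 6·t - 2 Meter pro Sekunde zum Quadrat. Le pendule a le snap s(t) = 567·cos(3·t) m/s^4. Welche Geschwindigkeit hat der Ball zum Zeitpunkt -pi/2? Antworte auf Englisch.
To solve this, we need to take 1 derivative of our position equation x(t) = 4 - 6·sin(t). The derivative of position gives velocity: v(t) = -6·cos(t). Using v(t) = -6·cos(t) and substituting t = -pi/2, we find v = 0.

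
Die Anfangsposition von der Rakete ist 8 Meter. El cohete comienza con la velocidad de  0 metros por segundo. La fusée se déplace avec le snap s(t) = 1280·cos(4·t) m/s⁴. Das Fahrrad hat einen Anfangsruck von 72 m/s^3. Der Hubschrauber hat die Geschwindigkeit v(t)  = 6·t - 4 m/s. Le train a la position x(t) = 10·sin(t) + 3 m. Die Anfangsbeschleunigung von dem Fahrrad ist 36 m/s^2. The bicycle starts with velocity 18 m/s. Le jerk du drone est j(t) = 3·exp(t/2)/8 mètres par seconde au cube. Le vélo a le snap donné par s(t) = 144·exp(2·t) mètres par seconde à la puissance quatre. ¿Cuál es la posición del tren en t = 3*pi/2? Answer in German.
Wir haben die Position x(t) = 10·sin(t) + 3. Durch Einsetzen von t = 3*pi/2: x(3*pi/2) = -7.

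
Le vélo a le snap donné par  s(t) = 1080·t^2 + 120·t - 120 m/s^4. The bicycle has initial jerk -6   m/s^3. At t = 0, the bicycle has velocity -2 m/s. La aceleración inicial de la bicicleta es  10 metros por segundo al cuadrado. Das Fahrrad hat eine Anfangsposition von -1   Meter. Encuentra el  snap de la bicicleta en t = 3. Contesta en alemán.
Wir haben den Snap s(t) = 1080·t^2 + 120·t - 120. Durch Einsetzen von t = 3: s(3) = 9960.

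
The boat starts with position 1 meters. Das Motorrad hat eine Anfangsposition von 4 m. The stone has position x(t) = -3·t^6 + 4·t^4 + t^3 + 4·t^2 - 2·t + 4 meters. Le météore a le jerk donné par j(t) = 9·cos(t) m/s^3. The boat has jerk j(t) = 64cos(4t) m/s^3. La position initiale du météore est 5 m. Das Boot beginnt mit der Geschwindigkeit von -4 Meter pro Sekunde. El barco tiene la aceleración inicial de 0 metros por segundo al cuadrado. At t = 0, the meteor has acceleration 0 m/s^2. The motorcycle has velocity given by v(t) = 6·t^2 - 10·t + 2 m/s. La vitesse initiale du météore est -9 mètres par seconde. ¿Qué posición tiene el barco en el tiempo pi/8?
Partiendo de la sacudida j(t) = 64·cos(4·t), tomamos 3 integrales. La antiderivada de la sacudida es la aceleración. Usando a(0) = 0, obtenemos a(t) = 16·sin(4·t). La integral de la aceleración, con v(0) = -4, da la velocidad: v(t) = -4·cos(4·t). La integral de la velocidad, con x(0) = 1, da la posición: x(t) = 1 - sin(4·t). Usando x(t) = 1 - sin(4·t) y sustituyendo t = pi/8, encontramos x = 0.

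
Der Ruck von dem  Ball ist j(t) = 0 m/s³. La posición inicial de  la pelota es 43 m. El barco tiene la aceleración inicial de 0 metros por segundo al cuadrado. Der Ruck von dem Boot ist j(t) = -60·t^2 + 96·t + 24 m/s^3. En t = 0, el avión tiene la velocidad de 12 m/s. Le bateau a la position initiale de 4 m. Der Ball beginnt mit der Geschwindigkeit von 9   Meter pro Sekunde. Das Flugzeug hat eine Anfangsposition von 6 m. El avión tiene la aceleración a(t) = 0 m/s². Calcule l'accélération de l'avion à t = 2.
Nous avons l'accélération a(t) = 0. En substituant t = 2: a(2) = 0.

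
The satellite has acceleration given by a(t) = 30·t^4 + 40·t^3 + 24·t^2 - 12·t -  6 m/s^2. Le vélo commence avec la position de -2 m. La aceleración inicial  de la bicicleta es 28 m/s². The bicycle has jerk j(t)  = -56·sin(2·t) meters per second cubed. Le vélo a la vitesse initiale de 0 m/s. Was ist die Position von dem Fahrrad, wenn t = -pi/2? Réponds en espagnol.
Para resolver esto, necesitamos tomar 3 integrales de nuestra ecuación de la sacudida j(t) = -56·sin(2·t). La antiderivada de la sacudida, con a(0) = 28, da la aceleración: a(t) = 28·cos(2·t). Tomando ∫a(t)dt y aplicando v(0) = 0, encontramos v(t) = 14·sin(2·t). Tomando ∫v(t)dt y aplicando x(0) = -2, encontramos x(t) = 5 - 7·cos(2·t). De la ecuación de la posición x(t) = 5 - 7·cos(2·t), sustituimos t = -pi/2 para obtener x = 12.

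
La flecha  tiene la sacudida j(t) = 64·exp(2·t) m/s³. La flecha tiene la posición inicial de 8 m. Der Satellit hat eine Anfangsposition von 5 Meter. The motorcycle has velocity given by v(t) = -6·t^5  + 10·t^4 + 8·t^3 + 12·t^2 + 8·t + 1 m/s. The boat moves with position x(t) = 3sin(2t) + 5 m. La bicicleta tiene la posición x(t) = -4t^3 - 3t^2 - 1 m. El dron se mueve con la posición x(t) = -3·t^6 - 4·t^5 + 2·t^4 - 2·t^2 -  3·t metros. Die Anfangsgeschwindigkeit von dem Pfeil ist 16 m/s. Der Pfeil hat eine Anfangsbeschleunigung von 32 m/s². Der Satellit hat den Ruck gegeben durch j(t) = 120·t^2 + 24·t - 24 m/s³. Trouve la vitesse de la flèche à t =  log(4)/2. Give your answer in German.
Um dies zu lösen, müssen wir 2 Integrale unserer Gleichung für den Ruck j(t) = 64·exp(2·t) finden. Die Stammfunktion von dem Ruck ist die Beschleunigung. Mit a(0) = 32 erhalten wir a(t) = 32·exp(2·t). Mit ∫a(t)dt und Anwendung von v(0) = 16, finden wir v(t) = 16·exp(2·t). Aus der Gleichung für die Geschwindigkeit v(t) = 16·exp(2·t), setzen wir t = log(4)/2 ein und erhalten v = 64.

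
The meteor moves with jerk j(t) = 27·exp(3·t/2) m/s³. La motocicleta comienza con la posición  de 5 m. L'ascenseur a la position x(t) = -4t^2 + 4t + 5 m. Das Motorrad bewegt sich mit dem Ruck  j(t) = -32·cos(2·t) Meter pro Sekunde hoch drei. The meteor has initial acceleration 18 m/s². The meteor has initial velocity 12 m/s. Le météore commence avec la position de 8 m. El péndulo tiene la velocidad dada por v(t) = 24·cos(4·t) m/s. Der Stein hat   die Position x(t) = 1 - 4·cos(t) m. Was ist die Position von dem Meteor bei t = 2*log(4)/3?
Wir müssen unsere Gleichung für den Ruck j(t) = 27·exp(3·t/2) 3-mal integrieren. Durch Integration von dem Ruck und Verwendung der Anfangsbedingung a(0) = 18, erhalten wir a(t) = 18·exp(3·t/2). Die Stammfunktion von der Beschleunigung, mit v(0) = 12, ergibt die Geschwindigkeit: v(t) = 12·exp(3·t/2). Das Integral von der Geschwindigkeit ist die Position. Mit x(0) = 8 erhalten wir x(t) = 8·exp(3·t/2). Mit x(t) = 8·exp(3·t/2) und Einsetzen von t = 2*log(4)/3, finden wir x = 32.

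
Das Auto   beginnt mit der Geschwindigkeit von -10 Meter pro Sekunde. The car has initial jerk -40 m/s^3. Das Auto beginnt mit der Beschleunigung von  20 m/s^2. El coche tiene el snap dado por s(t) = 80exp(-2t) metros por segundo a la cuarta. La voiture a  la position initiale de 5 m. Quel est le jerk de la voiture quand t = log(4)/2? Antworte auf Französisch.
Nous devons trouver l'intégrale de notre équation du snap s(t) = 80·exp(-2·t) 1 fois. La primitive du snap, avec j(0) = -40, donne le jerk: j(t) = -40·exp(-2·t). En utilisant j(t) = -40·exp(-2·t) et en substituant t = log(4)/2, nous trouvons j = -10.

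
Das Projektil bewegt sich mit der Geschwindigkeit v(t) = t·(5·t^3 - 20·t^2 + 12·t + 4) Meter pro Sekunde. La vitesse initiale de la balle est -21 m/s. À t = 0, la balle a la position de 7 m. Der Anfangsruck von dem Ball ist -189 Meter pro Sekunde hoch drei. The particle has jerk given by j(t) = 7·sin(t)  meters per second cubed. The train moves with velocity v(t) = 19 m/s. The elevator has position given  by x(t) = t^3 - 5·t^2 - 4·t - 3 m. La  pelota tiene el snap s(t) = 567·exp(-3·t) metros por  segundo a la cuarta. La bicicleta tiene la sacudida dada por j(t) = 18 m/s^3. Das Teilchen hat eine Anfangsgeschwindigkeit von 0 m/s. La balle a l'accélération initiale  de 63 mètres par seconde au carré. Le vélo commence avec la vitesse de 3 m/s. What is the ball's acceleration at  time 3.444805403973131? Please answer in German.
Ausgehend von dem Snap s(t) = 567·exp(-3·t), nehmen wir 2 Stammfunktionen. Die Stammfunktion von dem Snap ist der Ruck. Mit j(0) = -189 erhalten wir j(t) = -189·exp(-3·t). Die Stammfunktion von dem Ruck ist die Beschleunigung. Mit a(0) = 63 erhalten wir a(t) = 63·exp(-3·t). Mit a(t) = 63·exp(-3·t) und Einsetzen von t = 3.444805403973131, finden wir a = 0.00204720161235659.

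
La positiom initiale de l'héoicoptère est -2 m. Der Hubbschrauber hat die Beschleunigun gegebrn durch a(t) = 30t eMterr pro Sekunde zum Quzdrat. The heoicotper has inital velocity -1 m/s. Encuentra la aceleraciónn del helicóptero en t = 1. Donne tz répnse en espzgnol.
De la ecuación de la aceleración a(t) = 30·t, sustituimos t = 1 para obtener a = 30.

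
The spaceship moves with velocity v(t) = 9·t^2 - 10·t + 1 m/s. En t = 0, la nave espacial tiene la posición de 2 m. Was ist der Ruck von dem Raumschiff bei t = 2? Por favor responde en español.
Para resolver esto, necesitamos tomar 2 derivadas de nuestra ecuación de la velocidad v(t) = 9·t^2 - 10·t + 1. Derivando la velocidad, obtenemos la aceleración: a(t) = 18·t - 10. Tomando d/dt de a(t), encontramos j(t) = 18. Usando j(t) = 18 y sustituyendo t = 2, encontramos j = 18.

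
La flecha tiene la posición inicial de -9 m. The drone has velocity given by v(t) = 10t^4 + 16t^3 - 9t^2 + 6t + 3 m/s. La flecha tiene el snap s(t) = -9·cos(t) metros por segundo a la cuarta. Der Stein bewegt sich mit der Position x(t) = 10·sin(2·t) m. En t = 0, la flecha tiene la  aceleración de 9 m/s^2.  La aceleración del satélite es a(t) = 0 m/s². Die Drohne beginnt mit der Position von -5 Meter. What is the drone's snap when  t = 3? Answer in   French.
Pour résoudre ceci, nous devons prendre 3 dérivées de notre équation de la vitesse v(t) = 10·t^4 + 16·t^3 - 9·t^2 + 6·t + 3. En prenant d/dt de v(t), nous trouvons a(t) = 40·t^3 + 48·t^2 - 18·t + 6. En dérivant l'accélération, nous obtenons le jerk: j(t) = 120·t^2 + 96·t - 18. La dérivée du jerk donne le snap: s(t) = 240·t + 96. En utilisant s(t) = 240·t + 96 et en substituant t = 3, nous trouvons s = 816.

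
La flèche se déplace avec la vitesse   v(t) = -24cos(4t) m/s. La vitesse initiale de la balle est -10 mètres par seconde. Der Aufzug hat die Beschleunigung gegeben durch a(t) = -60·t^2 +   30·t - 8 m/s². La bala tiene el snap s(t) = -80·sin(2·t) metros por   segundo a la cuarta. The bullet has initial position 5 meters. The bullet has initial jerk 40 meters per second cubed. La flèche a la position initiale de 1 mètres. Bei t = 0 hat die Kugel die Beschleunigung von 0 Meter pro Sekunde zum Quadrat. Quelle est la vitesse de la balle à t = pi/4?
Nous devons trouver l'intégrale de notre équation du snap s(t) = -80·sin(2·t) 3 fois. L'intégrale du snap, avec j(0) = 40, donne le jerk: j(t) = 40·cos(2·t). La primitive du jerk, avec a(0) = 0, donne l'accélération: a(t) = 20·sin(2·t). En intégrant l'accélération et en utilisant la condition initiale v(0) = -10, nous obtenons v(t) = -10·cos(2·t). En utilisant v(t) = -10·cos(2·t) et en substituant t = pi/4, nous trouvons v = 0.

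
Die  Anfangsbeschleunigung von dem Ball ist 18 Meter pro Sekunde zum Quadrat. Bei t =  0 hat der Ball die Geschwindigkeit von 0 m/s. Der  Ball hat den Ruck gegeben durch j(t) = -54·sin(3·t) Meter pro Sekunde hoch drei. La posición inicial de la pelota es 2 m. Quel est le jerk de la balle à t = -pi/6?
En utilisant j(t) = -54·sin(3·t) et en substituant t = -pi/6, nous trouvons j = 54.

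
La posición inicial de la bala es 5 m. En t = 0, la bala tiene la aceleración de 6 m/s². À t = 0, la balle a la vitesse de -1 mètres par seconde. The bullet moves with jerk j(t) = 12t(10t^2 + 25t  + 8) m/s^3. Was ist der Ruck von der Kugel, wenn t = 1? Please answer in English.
We have jerk j(t) = 12·t·(10·t^2 + 25·t + 8). Substituting t = 1: j(1) = 516.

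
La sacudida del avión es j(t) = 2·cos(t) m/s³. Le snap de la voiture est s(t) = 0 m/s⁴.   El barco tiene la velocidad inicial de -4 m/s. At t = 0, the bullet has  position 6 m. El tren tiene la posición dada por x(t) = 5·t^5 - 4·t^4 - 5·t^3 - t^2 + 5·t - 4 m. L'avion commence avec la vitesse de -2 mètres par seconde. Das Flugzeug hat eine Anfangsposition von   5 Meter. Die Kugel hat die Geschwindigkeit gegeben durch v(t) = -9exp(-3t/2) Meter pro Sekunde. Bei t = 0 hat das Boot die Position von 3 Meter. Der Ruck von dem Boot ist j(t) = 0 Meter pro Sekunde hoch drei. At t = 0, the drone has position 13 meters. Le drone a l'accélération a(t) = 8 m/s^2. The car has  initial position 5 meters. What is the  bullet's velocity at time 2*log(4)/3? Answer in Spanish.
De la ecuación de la velocidad v(t) = -9·exp(-3·t/2), sustituimos t = 2*log(4)/3 para obtener v = -9/4.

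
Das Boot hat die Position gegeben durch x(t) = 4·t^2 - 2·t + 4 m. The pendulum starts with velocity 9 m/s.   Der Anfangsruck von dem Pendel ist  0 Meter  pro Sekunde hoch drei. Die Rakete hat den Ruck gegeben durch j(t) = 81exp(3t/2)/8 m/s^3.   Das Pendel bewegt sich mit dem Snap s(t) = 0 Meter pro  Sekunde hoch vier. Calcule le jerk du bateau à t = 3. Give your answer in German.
Um dies zu lösen, müssen wir 3 Ableitungen unserer Gleichung für die Position x(t) = 4·t^2 - 2·t + 4 nehmen. Die Ableitung von der Position ergibt die Geschwindigkeit: v(t) = 8·t - 2. Die Ableitung von der Geschwindigkeit ergibt die Beschleunigung: a(t) = 8. Mit d/dt von a(t) finden wir j(t) = 0. Mit j(t) = 0 und Einsetzen von t = 3, finden wir j = 0.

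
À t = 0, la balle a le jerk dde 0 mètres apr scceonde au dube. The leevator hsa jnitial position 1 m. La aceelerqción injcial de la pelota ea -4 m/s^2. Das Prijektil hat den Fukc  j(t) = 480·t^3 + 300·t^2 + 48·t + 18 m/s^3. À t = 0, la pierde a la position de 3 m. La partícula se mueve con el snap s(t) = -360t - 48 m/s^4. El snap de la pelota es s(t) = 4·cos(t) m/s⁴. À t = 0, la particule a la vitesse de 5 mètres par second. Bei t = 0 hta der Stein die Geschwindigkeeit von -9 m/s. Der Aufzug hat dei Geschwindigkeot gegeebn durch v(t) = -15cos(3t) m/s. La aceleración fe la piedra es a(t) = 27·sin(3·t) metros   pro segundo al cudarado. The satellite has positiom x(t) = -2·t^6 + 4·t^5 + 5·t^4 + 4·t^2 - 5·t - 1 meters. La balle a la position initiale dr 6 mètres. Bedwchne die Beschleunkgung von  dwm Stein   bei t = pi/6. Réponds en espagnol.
Usando a(t) = 27·sin(3·t) y sustituyendo t = pi/6, encontramos a = 27.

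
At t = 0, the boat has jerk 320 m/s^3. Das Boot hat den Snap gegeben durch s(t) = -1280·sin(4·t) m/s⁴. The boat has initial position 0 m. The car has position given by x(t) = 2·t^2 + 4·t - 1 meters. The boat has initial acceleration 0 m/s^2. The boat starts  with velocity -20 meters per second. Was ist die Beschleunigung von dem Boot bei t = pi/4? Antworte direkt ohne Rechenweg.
Bei t = pi/4, a = 0.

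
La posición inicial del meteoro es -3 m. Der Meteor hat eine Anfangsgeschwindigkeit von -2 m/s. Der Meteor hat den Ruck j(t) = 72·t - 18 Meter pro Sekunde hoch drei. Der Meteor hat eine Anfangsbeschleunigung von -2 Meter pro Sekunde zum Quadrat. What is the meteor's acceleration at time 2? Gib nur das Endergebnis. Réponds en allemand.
a(2) = 106.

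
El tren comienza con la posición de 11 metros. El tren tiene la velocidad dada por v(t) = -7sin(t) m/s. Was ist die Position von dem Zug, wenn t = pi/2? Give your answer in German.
Um dies zu lösen, müssen wir 1 Integral unserer Gleichung für die Geschwindigkeit v(t) = -7·sin(t) finden. Das Integral von der Geschwindigkeit ist die Position. Mit x(0) = 11 erhalten wir x(t) = 7·cos(t) + 4. Mit x(t) = 7·cos(t) + 4 und Einsetzen von t = pi/2, finden wir x = 4.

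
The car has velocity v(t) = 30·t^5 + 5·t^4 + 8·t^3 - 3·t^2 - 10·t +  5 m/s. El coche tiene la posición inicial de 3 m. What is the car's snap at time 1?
Starting from velocity v(t) = 30·t^5 + 5·t^4 + 8·t^3 - 3·t^2 - 10·t + 5, we take 3 derivatives. Taking d/dt of v(t), we find a(t) = 150·t^4 + 20·t^3 + 24·t^2 - 6·t - 10. The derivative of acceleration gives jerk: j(t) = 600·t^3 + 60·t^2 + 48·t - 6. The derivative of jerk gives snap: s(t) = 1800·t^2 + 120·t + 48. We have snap s(t) = 1800·t^2 + 120·t + 48. Substituting t = 1: s(1) = 1968.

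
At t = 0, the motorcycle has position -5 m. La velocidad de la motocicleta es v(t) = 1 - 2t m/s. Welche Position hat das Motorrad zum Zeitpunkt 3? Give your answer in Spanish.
Partiendo de la velocidad v(t) = 1 - 2·t, tomamos 1 antiderivada. La integral de la velocidad es la posición. Usando x(0) = -5, obtenemos x(t) = -t^2 + t - 5. Usando x(t) = -t^2 + t - 5 y sustituyendo t = 3, encontramos x = -11.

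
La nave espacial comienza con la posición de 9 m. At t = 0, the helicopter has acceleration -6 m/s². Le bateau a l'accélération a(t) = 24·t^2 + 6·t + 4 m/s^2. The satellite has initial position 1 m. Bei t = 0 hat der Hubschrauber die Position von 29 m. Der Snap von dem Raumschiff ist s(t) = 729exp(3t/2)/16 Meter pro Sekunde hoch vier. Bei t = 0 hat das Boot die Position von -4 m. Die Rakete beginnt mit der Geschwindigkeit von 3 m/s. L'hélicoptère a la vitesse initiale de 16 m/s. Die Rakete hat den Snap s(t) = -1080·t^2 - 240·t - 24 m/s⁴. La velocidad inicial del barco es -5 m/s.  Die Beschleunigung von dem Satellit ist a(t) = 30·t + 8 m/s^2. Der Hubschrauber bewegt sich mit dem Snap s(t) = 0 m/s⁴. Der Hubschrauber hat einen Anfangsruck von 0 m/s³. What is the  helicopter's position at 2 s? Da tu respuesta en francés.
Nous devons intégrer notre équation du snap s(t) = 0 4 fois. En prenant ∫s(t)dt et en appliquant j(0) = 0, nous trouvons j(t) = 0. La primitive du jerk est l'accélération. En utilisant a(0) = -6, nous obtenons a(t) = -6. En prenant ∫a(t)dt et en appliquant v(0) = 16, nous trouvons v(t) = 16 - 6·t. La primitive de la vitesse, avec x(0) = 29, donne la position: x(t) = -3·t^2 + 16·t + 29. En utilisant x(t) = -3·t^2 + 16·t + 29 et en substituant t = 2, nous trouvons x = 49.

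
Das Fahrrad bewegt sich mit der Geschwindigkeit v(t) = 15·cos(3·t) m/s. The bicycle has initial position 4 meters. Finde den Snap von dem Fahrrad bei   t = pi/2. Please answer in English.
We must differentiate our velocity equation v(t) = 15·cos(3·t) 3 times. Taking d/dt of v(t), we find a(t) = -45·sin(3·t). The derivative of acceleration gives jerk: j(t) = -135·cos(3·t). The derivative of jerk gives snap: s(t) = 405·sin(3·t). Using s(t) = 405·sin(3·t) and substituting t = pi/2, we find s = -405.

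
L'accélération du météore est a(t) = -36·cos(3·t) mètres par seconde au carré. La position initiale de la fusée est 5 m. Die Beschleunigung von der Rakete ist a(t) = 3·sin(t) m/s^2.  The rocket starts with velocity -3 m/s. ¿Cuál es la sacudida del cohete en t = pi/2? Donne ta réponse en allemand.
Um dies zu lösen, müssen wir 1 Ableitung unserer Gleichung für die Beschleunigung a(t) = 3·sin(t) nehmen. Durch Ableiten von der Beschleunigung erhalten wir den Ruck: j(t) = 3·cos(t). Mit j(t) = 3·cos(t) und Einsetzen von t = pi/2, finden wir j = 0.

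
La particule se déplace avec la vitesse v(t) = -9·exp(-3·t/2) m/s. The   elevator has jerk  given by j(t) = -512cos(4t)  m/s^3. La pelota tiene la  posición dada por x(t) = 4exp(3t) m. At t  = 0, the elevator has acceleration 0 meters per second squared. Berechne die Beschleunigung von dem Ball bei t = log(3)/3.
Um dies zu lösen, müssen wir 2 Ableitungen unserer Gleichung für die Position x(t) = 4·exp(3·t) nehmen. Mit d/dt von x(t) finden wir v(t) = 12·exp(3·t). Durch Ableiten von der Geschwindigkeit erhalten wir die Beschleunigung: a(t) = 36·exp(3·t). Wir haben die Beschleunigung a(t) = 36·exp(3·t). Durch Einsetzen von t = log(3)/3: a(log(3)/3) = 108.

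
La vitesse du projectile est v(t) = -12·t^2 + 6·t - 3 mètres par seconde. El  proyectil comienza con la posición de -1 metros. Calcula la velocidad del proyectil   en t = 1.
Tenemos la velocidad v(t) = -12·t^2 + 6·t - 3. Sustituyendo t = 1: v(1) = -9.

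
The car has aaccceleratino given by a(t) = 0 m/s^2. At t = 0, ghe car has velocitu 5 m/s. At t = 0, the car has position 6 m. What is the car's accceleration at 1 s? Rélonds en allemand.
Mit a(t) = 0 und Einsetzen von t = 1, finden wir a = 0.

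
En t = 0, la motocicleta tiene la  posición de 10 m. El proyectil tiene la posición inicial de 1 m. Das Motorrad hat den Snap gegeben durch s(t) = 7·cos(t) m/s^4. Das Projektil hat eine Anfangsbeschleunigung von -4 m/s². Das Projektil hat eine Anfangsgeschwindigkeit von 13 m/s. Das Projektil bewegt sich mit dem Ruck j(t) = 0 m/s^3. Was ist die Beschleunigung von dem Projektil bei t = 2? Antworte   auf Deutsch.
Ausgehend von dem Ruck j(t) = 0, nehmen wir 1 Stammfunktion. Die Stammfunktion von dem Ruck ist die Beschleunigung. Mit a(0) = -4 erhalten wir a(t) = -4. Aus der Gleichung für die Beschleunigung a(t) = -4, setzen wir t = 2 ein und erhalten a = -4.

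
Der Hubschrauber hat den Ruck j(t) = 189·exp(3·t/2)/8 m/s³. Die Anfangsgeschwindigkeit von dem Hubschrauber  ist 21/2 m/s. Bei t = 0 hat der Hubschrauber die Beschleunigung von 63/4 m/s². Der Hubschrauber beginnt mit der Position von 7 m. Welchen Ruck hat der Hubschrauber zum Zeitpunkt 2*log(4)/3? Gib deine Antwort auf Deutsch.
Aus der Gleichung für den Ruck j(t) = 189·exp(3·t/2)/8, setzen wir t = 2*log(4)/3 ein und erhalten j = 189/2.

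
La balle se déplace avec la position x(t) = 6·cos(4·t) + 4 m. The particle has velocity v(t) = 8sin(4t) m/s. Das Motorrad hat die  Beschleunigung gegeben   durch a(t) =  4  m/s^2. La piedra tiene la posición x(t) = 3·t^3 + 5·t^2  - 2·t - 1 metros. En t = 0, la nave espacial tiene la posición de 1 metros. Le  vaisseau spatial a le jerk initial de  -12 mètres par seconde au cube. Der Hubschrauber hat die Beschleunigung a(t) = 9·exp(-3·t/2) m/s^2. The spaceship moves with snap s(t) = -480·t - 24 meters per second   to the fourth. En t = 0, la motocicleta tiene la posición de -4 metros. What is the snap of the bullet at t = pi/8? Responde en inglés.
We must differentiate our position equation x(t) = 6·cos(4·t) + 4 4 times. Differentiating position, we get velocity: v(t) = -24·sin(4·t). The derivative of velocity gives acceleration: a(t) = -96·cos(4·t). The derivative of acceleration gives jerk: j(t) = 384·sin(4·t). Differentiating jerk, we get snap: s(t) = 1536·cos(4·t). From the given snap equation s(t) = 1536·cos(4·t), we substitute t = pi/8 to get s = 0.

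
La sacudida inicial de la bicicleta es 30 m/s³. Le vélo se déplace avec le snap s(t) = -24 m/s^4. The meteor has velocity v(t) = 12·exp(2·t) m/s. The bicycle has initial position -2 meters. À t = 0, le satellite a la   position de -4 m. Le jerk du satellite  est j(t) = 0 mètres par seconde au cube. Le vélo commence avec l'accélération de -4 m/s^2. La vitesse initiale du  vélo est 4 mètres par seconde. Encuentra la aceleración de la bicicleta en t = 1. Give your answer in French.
Pour résoudre ceci, nous devons prendre 2 intégrales de notre équation du snap s(t) = -24. En prenant ∫s(t)dt et en appliquant j(0) = 30, nous trouvons j(t) = 30 - 24·t. L'intégrale du jerk, avec a(0) = -4, donne l'accélération: a(t) = -12·t^2 + 30·t - 4. Nous avons l'accélération a(t) = -12·t^2 + 30·t - 4. En substituant t = 1: a(1) = 14.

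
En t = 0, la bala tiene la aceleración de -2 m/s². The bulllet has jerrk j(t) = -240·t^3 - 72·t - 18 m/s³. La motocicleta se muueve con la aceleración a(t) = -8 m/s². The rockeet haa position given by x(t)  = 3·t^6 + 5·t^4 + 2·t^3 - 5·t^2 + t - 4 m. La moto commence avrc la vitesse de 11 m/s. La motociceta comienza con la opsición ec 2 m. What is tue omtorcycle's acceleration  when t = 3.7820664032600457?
Using a(t) = -8 and substituting t = 3.7820664032600457, we find a = -8.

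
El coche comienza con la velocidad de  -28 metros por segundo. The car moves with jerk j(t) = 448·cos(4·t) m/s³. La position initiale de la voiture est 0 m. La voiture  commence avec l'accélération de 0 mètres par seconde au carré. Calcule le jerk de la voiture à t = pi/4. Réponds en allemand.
Aus der Gleichung für den Ruck j(t) = 448·cos(4·t), setzen wir t = pi/4 ein und erhalten j = -448.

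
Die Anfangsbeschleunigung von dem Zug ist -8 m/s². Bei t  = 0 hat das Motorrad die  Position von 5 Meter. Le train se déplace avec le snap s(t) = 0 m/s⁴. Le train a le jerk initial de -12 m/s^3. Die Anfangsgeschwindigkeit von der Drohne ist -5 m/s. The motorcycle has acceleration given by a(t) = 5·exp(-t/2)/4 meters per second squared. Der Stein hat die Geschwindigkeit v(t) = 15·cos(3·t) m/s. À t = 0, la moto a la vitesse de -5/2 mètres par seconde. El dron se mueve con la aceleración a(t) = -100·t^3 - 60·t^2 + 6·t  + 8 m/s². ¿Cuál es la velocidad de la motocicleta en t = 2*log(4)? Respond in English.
To solve this, we need to take 1 antiderivative of our acceleration equation a(t) = 5·exp(-t/2)/4. Finding the antiderivative of a(t) and using v(0) = -5/2: v(t) = -5·exp(-t/2)/2. Using v(t) = -5·exp(-t/2)/2 and substituting t = 2*log(4), we find v = -5/8.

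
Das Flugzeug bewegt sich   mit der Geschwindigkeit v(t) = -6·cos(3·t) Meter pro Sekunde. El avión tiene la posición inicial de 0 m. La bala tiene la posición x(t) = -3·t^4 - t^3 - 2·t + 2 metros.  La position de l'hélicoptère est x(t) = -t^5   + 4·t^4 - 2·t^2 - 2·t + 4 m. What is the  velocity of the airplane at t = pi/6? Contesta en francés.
Nous avons la vitesse v(t) = -6·cos(3·t). En substituant t = pi/6: v(pi/6) = 0.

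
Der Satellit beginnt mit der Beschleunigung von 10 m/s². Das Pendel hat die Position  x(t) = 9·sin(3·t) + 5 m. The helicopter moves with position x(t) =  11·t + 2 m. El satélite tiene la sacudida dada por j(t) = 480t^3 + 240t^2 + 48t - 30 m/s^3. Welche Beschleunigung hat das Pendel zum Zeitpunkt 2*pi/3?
Ausgehend von der Position x(t) = 9·sin(3·t) + 5, nehmen wir 2 Ableitungen. Mit d/dt von x(t) finden wir v(t) = 27·cos(3·t). Durch Ableiten von der Geschwindigkeit erhalten wir die Beschleunigung: a(t) = -81·sin(3·t). Mit a(t) = -81·sin(3·t) und Einsetzen von t = 2*pi/3, finden wir a = 0.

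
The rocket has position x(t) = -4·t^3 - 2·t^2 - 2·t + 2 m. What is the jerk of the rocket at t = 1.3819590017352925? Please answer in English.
To solve this, we need to take 3 derivatives of our position equation x(t) = -4·t^3 - 2·t^2 - 2·t + 2. Differentiating position, we get velocity: v(t) = -12·t^2 - 4·t - 2. The derivative of velocity gives acceleration: a(t) = -24·t - 4. Taking d/dt of a(t), we find j(t) = -24. We have jerk j(t) = -24. Substituting t = 1.3819590017352925: j(1.3819590017352925) = -24.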